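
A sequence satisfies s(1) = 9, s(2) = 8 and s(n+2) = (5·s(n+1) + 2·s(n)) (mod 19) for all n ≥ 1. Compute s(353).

16

Listing terms: s(1) = 9; s(2) = 8; s(3) = 1; s(4) = 2; s(5) = 12; s(6) = 7; s(7) = 2; s(8) = 5; s(9) = 10; s(10) = 3; s(11) = 16; s(12) = 10; s(13) = 6; s(14) = 12; s(15) = 15; s(16) = 4; s(17) = 12; s(18) = 11; s(19) = 3; s(20) = 18; s(21) = 1; s(22) = 3; s(23) = 17; s(24) = 15; s(25) = 14; s(26) = 5; s(27) = 15; s(28) = 9; s(29) = 18; s(30) = 13; s(31) = 6; s(32) = 18; s(33) = 7; s(34) = 14; s(35) = 8; s(36) = 11; s(37) = 14; s(38) = 16; s(39) = 13; s(40) = 2; s(41) = 17; s(42) = 13; s(43) = 4; s(44) = 8; s(45) = 10; s(46) = 9; s(47) = 8.
The sequence repeats with period 45.
(353 - 1) mod 45 = 37, so s(353) = s(38) = 16.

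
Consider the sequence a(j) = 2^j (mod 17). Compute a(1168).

Computing terms: a(1) = 2, a(2) = 4, a(3) = 8, a(4) = 16, a(5) = 15, a(6) = 13, a(7) = 9, a(8) = 1, a(9) = 2.
Since a(9) = a(1) = 2, the sequence is periodic with period 8.
So a(1168) = a(1 + ((1168-1) mod 8)) = a(8) = 1.

1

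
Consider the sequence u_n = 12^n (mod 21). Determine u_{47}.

We have u_0 = 1, u_1 = 12, u_2 = 18, u_3 = 6, u_4 = 9, u_5 = 3, u_6 = 15, u_7 = 12.
Since u_7 = u_1 = 12, the sequence is eventually periodic: after a pre-period of length 1 it cycles with period 6.
For n ≥ 1, u_n depends only on (n - 1) mod 6. (47 - 1) mod 6 = 4, so u_{47} = u_5 = 3.

3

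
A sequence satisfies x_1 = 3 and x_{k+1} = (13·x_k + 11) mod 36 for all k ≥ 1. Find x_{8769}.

31

Computing terms: x_1 = 3, x_2 = 14, x_3 = 13, x_4 = 0, x_5 = 11, x_6 = 10, x_7 = 33, x_8 = 8, x_9 = 7, x_{10} = 30, x_{11} = 5, x_{12} = 4, x_{13} = 27, x_{14} = 2, x_{15} = 1, x_{16} = 24, x_{17} = 35, x_{18} = 34, x_{19} = 21, x_{20} = 32, x_{21} = 31, x_{22} = 18, x_{23} = 29, x_{24} = 28, x_{25} = 15, x_{26} = 26, x_{27} = 25, x_{28} = 12, x_{29} = 23, x_{30} = 22, x_{31} = 9, x_{32} = 20, x_{33} = 19, x_{34} = 6, x_{35} = 17, x_{36} = 16, x_{37} = 3.
Since x_{37} = x_1 = 3, the sequence is periodic with period 36.
(8769 - 1) mod 36 = 20, so x_{8769} = x_{21} = 31.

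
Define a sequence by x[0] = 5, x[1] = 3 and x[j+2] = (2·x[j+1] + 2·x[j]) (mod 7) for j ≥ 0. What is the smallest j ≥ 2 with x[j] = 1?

9

Listing terms: x[0] = 5; x[1] = 3; x[2] = 2; x[3] = 3; x[4] = 3; x[5] = 5; x[6] = 2; x[7] = 0; x[8] = 4; x[9] = 1; x[10] = 3; x[11] = 1; x[12] = 1; x[13] = 4; x[14] = 3; x[15] = 0; x[16] = 6; x[17] = 5; x[18] = 1; x[19] = 5; x[20] = 5; x[21] = 6; x[22] = 1; x[23] = 0; x[24] = 2; x[25] = 4; x[26] = 5; x[27] = 4; x[28] = 4; x[29] = 2; x[30] = 5; x[31] = 0; x[32] = 3; x[33] = 6; x[34] = 4; x[35] = 6; x[36] = 6; x[37] = 3; x[38] = 4; x[39] = 0; x[40] = 1; x[41] = 2; x[42] = 6; x[43] = 2; x[44] = 2; x[45] = 1; x[46] = 6; x[47] = 0; x[48] = 5; x[49] = 3.
The sequence repeats with period 48.
The value 1 first appears (with j ≥ 2) at x[9].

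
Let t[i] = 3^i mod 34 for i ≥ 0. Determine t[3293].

29

t[0] = 1; t[1] = 3; t[2] = 9; t[3] = 27; t[4] = 13; t[5] = 5; t[6] = 15; t[7] = 11; t[8] = 33; t[9] = 31; t[10] = 25; t[11] = 7; t[12] = 21; t[13] = 29; t[14] = 19; t[15] = 23; t[16] = 1.
Since t[16] = t[0] = 1, the sequence is periodic with period 16.
(3293 - 0) mod 16 = 13, so t[3293] = t[13] = 29.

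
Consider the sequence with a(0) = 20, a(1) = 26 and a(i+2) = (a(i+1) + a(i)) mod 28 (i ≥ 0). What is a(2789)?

Computing terms: a(0) = 20; a(1) = 26; a(2) = 18; a(3) = 16; a(4) = 6; a(5) = 22; a(6) = 0; a(7) = 22; a(8) = 22; a(9) = 16; a(10) = 10; a(11) = 26; a(12) = 8; a(13) = 6; a(14) = 14; a(15) = 20; a(16) = 6; a(17) = 26; a(18) = 4; a(19) = 2; a(20) = 6; a(21) = 8; a(22) = 14; a(23) = 22; a(24) = 8; a(25) = 2; a(26) = 10; a(27) = 12; a(28) = 22; a(29) = 6; a(30) = 0; a(31) = 6; a(32) = 6; a(33) = 12; a(34) = 18; a(35) = 2; a(36) = 20; a(37) = 22; a(38) = 14; a(39) = 8; a(40) = 22; a(41) = 2; a(42) = 24; a(43) = 26; a(44) = 22; a(45) = 20; a(46) = 14; a(47) = 6; a(48) = 20; a(49) = 26.
Since (a(48), a(49)) = (a(0), a(1)) = (20, 26) (two consecutive terms determine the rest), the sequence is periodic with period 48.
(2789 - 0) mod 48 = 5, so a(2789) = a(5) = 22.

22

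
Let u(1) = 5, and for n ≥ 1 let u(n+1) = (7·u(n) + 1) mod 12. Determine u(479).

9

Computing terms: u(1) = 5; u(2) = 0; u(3) = 1; u(4) = 8; u(5) = 9; u(6) = 4; u(7) = 5.
The sequence repeats with period 6.
So u(479) = u(1 + ((479-1) mod 6)) = u(5) = 9.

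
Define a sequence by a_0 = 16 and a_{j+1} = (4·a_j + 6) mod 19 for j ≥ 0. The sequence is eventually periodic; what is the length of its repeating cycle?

9

a_0 = 16,  a_1 = 13,  a_2 = 1,  a_3 = 10,  a_4 = 8,  a_5 = 0,  a_6 = 6,  a_7 = 11,  a_8 = 12,  a_9 = 16.
The sequence repeats with period 9.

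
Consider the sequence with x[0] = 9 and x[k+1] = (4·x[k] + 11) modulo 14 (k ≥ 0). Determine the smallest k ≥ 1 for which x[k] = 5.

1

x[0] = 9,  x[1] = 5,  x[2] = 3,  x[3] = 9.
Since x[3] = x[0] = 9, the sequence is periodic with period 3.
The value 5 first appears (with k ≥ 1) at x[1].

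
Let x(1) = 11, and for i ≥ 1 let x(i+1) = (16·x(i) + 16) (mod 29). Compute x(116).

Computing terms: x(1) = 11,  x(2) = 18,  x(3) = 14,  x(4) = 8,  x(5) = 28,  x(6) = 0,  x(7) = 16,  x(8) = 11.
The sequence repeats with period 7.
So x(116) = x(1 + ((116-1) mod 7)) = x(4) = 8.

8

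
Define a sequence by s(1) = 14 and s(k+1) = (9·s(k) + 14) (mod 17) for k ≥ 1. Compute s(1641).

14

We have s(1) = 14, s(2) = 4, s(3) = 16, s(4) = 5, s(5) = 8, s(6) = 1, s(7) = 6, s(8) = 0, s(9) = 14.
The sequence repeats with period 8.
(1641 - 1) mod 8 = 0, so s(1641) = s(1) = 14.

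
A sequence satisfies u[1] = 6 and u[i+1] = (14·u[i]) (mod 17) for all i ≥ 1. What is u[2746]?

1

Listing terms: u[1] = 6,  u[2] = 16,  u[3] = 3,  u[4] = 8,  u[5] = 10,  u[6] = 4,  u[7] = 5,  u[8] = 2,  u[9] = 11,  u[10] = 1,  u[11] = 14,  u[12] = 9,  u[13] = 7,  u[14] = 13,  u[15] = 12,  u[16] = 15,  u[17] = 6.
The sequence repeats with period 16.
So u[2746] = u[1 + ((2746-1) mod 16)] = u[10] = 1.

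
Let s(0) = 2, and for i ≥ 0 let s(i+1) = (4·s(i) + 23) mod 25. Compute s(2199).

1

Listing terms: s(0) = 2; s(1) = 6; s(2) = 22; s(3) = 11; s(4) = 17; s(5) = 16; s(6) = 12; s(7) = 21; s(8) = 7; s(9) = 1; s(10) = 2.
Since s(10) = s(0) = 2, the sequence is periodic with period 10.
(2199 - 0) mod 10 = 9, so s(2199) = s(9) = 1.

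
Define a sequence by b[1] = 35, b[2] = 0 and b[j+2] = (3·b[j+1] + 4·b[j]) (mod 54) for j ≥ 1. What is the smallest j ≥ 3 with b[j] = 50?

b[1] = 35; b[2] = 0; b[3] = 32; b[4] = 42; b[5] = 38; b[6] = 12; b[7] = 26; b[8] = 18; b[9] = 50; b[10] = 6; b[11] = 2; b[12] = 30; b[13] = 44; b[14] = 36; b[15] = 14; b[16] = 24; b[17] = 20; b[18] = 48; b[19] = 8; b[20] = 0; b[21] = 32.
Since (b[20], b[21]) = (b[2], b[3]) = (0, 32) (two consecutive terms determine the rest), the sequence is eventually periodic: after a pre-period of length 1 it cycles with period 18.
The value 50 first appears (with j ≥ 3) at b[9].

9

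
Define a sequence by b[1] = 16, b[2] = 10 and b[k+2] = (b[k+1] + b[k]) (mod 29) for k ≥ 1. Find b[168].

Listing terms: b[1] = 16; b[2] = 10; b[3] = 26; b[4] = 7; b[5] = 4; b[6] = 11; b[7] = 15; b[8] = 26; b[9] = 12; b[10] = 9; b[11] = 21; b[12] = 1; b[13] = 22; b[14] = 23; b[15] = 16; b[16] = 10.
The sequence repeats with period 14.
(168 - 1) mod 14 = 13, so b[168] = b[14] = 23.

23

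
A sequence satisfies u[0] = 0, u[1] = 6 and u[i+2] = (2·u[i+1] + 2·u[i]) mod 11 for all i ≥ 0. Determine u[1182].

1

u[0] = 0, u[1] = 6, u[2] = 1, u[3] = 3, u[4] = 8, u[5] = 0, u[6] = 5, u[7] = 10, u[8] = 8, u[9] = 3, u[10] = 0, u[11] = 6.
Since (u[10], u[11]) = (u[0], u[1]) = (0, 6) (two consecutive terms determine the rest), the sequence is periodic with period 10.
So u[1182] = u[0 + ((1182-0) mod 10)] = u[2] = 1.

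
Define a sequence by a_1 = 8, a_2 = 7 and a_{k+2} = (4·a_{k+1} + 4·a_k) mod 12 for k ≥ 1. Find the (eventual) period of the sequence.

8

Computing terms: a_1 = 8; a_2 = 7; a_3 = 0; a_4 = 4; a_5 = 4; a_6 = 8; a_7 = 0; a_8 = 8; a_9 = 8; a_{10} = 4; a_{11} = 0; a_{12} = 4.
Since (a_{11}, a_{12}) = (a_3, a_4) = (0, 4) (two consecutive terms determine the rest), the sequence is eventually periodic: after a pre-period of length 2 it cycles with period 8.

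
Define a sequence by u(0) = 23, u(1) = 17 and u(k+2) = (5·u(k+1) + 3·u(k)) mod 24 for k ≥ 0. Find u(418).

7

We have u(0) = 23, u(1) = 17, u(2) = 10, u(3) = 5, u(4) = 7, u(5) = 2, u(6) = 7, u(7) = 17, u(8) = 10.
Since (u(7), u(8)) = (u(1), u(2)) = (17, 10) (two consecutive terms determine the rest), the sequence is eventually periodic: after a pre-period of length 1 it cycles with period 6.
For k ≥ 1, u(k) depends only on (k - 1) mod 6. (418 - 1) mod 6 = 3, so u(418) = u(4) = 7.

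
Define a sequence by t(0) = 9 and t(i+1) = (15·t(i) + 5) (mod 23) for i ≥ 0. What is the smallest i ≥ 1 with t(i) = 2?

We have t(0) = 9; t(1) = 2; t(2) = 12; t(3) = 1; t(4) = 20; t(5) = 6; t(6) = 3; t(7) = 4; t(8) = 19; t(9) = 14; t(10) = 8; t(11) = 10; t(12) = 17; t(13) = 7; t(14) = 18; t(15) = 22; t(16) = 13; t(17) = 16; t(18) = 15; t(19) = 0; t(20) = 5; t(21) = 11; t(22) = 9.
Since t(22) = t(0) = 9, the sequence is periodic with period 22.
The value 2 first appears (with i ≥ 1) at t(1).

1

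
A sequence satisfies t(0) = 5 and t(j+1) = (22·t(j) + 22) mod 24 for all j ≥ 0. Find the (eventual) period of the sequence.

3

We have t(0) = 5, t(1) = 12, t(2) = 22, t(3) = 2, t(4) = 18, t(5) = 10, t(6) = 2.
Since t(6) = t(3) = 2, the sequence is eventually periodic: after a pre-period of length 3 it cycles with period 3.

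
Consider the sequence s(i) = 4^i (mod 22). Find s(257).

16

s(0) = 1,  s(1) = 4,  s(2) = 16,  s(3) = 20,  s(4) = 14,  s(5) = 12,  s(6) = 4.
Since s(6) = s(1) = 4, the sequence is eventually periodic: after a pre-period of length 1 it cycles with period 5.
For i ≥ 1, s(i) depends only on (i - 1) mod 5. (257 - 1) mod 5 = 1, so s(257) = s(2) = 16.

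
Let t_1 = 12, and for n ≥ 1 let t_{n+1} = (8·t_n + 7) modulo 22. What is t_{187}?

Computing terms: t_1 = 12,  t_2 = 15,  t_3 = 17,  t_4 = 11,  t_5 = 7,  t_6 = 19,  t_7 = 5,  t_8 = 3,  t_9 = 9,  t_{10} = 13,  t_{11} = 1,  t_{12} = 15.
Since t_{12} = t_2 = 15, the sequence is eventually periodic: after a pre-period of length 1 it cycles with period 10.
For n ≥ 2, t_n depends only on (n - 2) mod 10. (187 - 2) mod 10 = 5, so t_{187} = t_7 = 5.

5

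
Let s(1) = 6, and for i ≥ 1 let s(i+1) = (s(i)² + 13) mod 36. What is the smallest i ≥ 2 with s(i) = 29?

Computing terms: s(1) = 6, s(2) = 13, s(3) = 2, s(4) = 17, s(5) = 14, s(6) = 29, s(7) = 26, s(8) = 5, s(9) = 2.
Since s(9) = s(3) = 2, the sequence is eventually periodic: after a pre-period of length 2 it cycles with period 6.
The value 29 first appears (with i ≥ 2) at s(6).

6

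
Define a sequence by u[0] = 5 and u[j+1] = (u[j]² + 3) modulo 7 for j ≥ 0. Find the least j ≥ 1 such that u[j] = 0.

1

Listing terms: u[0] = 5, u[1] = 0, u[2] = 3, u[3] = 5.
Since u[3] = u[0] = 5, the sequence is periodic with period 3.
The value 0 first appears (with j ≥ 1) at u[1].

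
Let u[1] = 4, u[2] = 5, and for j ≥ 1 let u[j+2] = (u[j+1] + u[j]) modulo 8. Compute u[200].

u[1] = 4; u[2] = 5; u[3] = 1; u[4] = 6; u[5] = 7; u[6] = 5; u[7] = 4; u[8] = 1; u[9] = 5; u[10] = 6; u[11] = 3; u[12] = 1; u[13] = 4; u[14] = 5.
Since (u[13], u[14]) = (u[1], u[2]) = (4, 5) (two consecutive terms determine the rest), the sequence is periodic with period 12.
So u[200] = u[1 + ((200-1) mod 12)] = u[8] = 1.

1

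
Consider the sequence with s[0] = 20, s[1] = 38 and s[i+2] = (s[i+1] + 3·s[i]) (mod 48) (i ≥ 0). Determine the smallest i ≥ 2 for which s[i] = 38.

5

Listing terms: s[0] = 20, s[1] = 38, s[2] = 2, s[3] = 20, s[4] = 26, s[5] = 38, s[6] = 20, s[7] = 38.
Since (s[6], s[7]) = (s[0], s[1]) = (20, 38) (two consecutive terms determine the rest), the sequence is periodic with period 6.
The value 38 first appears (with i ≥ 2) at s[5].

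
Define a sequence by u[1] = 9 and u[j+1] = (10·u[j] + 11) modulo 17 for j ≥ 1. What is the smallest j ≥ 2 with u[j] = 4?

4

Listing terms: u[1] = 9,  u[2] = 16,  u[3] = 1,  u[4] = 4,  u[5] = 0,  u[6] = 11,  u[7] = 2,  u[8] = 14,  u[9] = 15,  u[10] = 8,  u[11] = 6,  u[12] = 3,  u[13] = 7,  u[14] = 13,  u[15] = 5,  u[16] = 10,  u[17] = 9.
The sequence repeats with period 16.
The value 4 first appears (with j ≥ 2) at u[4].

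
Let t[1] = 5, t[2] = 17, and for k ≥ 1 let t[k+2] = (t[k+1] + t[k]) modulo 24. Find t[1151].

t[1] = 5,  t[2] = 17,  t[3] = 22,  t[4] = 15,  t[5] = 13,  t[6] = 4,  t[7] = 17,  t[8] = 21,  t[9] = 14,  t[10] = 11,  t[11] = 1,  t[12] = 12,  t[13] = 13,  t[14] = 1,  t[15] = 14,  t[16] = 15,  t[17] = 5,  t[18] = 20,  t[19] = 1,  t[20] = 21,  t[21] = 22,  t[22] = 19,  t[23] = 17,  t[24] = 12,  t[25] = 5,  t[26] = 17.
The sequence repeats with period 24.
So t[1151] = t[1 + ((1151-1) mod 24)] = t[23] = 17.

17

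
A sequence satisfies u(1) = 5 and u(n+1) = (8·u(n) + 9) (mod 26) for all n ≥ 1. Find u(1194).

23

Listing terms: u(1) = 5, u(2) = 23, u(3) = 11, u(4) = 19, u(5) = 5.
Since u(5) = u(1) = 5, the sequence is periodic with period 4.
So u(1194) = u(1 + ((1194-1) mod 4)) = u(2) = 23.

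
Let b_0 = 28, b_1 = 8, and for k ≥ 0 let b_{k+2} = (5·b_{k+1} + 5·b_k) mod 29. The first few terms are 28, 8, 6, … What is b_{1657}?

Computing terms: b_0 = 28; b_1 = 8; b_2 = 6; b_3 = 12; b_4 = 3; b_5 = 17; b_6 = 13; b_7 = 5; b_8 = 3; b_9 = 11; b_{10} = 12; b_{11} = 28; b_{12} = 26; b_{13} = 9; b_{14} = 1; b_{15} = 21; b_{16} = 23; b_{17} = 17; b_{18} = 26; b_{19} = 12; b_{20} = 16; b_{21} = 24; b_{22} = 26; b_{23} = 18; b_{24} = 17; b_{25} = 1; b_{26} = 3; b_{27} = 20; b_{28} = 28; b_{29} = 8.
Since (b_{28}, b_{29}) = (b_0, b_1) = (28, 8) (two consecutive terms determine the rest), the sequence is periodic with period 28.
So b_{1657} = b_{0 + ((1657-0) mod 28)} = b_5 = 17.

17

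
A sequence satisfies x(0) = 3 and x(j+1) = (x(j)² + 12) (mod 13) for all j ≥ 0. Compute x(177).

Computing terms: x(0) = 3,  x(1) = 8,  x(2) = 11,  x(3) = 3.
Since x(3) = x(0) = 3, the sequence is periodic with period 3.
So x(177) = x(0 + ((177-0) mod 3)) = x(0) = 3.

3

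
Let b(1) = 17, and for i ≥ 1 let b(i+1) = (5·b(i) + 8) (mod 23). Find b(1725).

3

Computing terms: b(1) = 17,  b(2) = 1,  b(3) = 13,  b(4) = 4,  b(5) = 5,  b(6) = 10,  b(7) = 12,  b(8) = 22,  b(9) = 3,  b(10) = 0,  b(11) = 8,  b(12) = 2,  b(13) = 18,  b(14) = 6,  b(15) = 15,  b(16) = 14,  b(17) = 9,  b(18) = 7,  b(19) = 20,  b(20) = 16,  b(21) = 19,  b(22) = 11,  b(23) = 17.
The sequence repeats with period 22.
So b(1725) = b(1 + ((1725-1) mod 22)) = b(9) = 3.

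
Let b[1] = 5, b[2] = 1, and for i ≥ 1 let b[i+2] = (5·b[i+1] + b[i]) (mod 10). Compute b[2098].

Listing terms: b[1] = 5,  b[2] = 1,  b[3] = 0,  b[4] = 1,  b[5] = 5,  b[6] = 6,  b[7] = 5,  b[8] = 1.
Since (b[7], b[8]) = (b[1], b[2]) = (5, 1) (two consecutive terms determine the rest), the sequence is periodic with period 6.
(2098 - 1) mod 6 = 3, so b[2098] = b[4] = 1.

1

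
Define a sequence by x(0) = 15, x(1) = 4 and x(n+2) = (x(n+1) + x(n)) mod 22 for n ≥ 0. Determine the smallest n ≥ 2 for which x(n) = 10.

x(0) = 15,  x(1) = 4,  x(2) = 19,  x(3) = 1,  x(4) = 20,  x(5) = 21,  x(6) = 19,  x(7) = 18,  x(8) = 15,  x(9) = 11,  x(10) = 4,  x(11) = 15,  x(12) = 19,  x(13) = 12,  x(14) = 9,  x(15) = 21,  x(16) = 8,  x(17) = 7,  x(18) = 15,  x(19) = 0,  x(20) = 15,  x(21) = 15,  x(22) = 8,  x(23) = 1,  x(24) = 9,  x(25) = 10,  x(26) = 19,  x(27) = 7,  x(28) = 4,  x(29) = 11,  x(30) = 15,  x(31) = 4.
The sequence repeats with period 30.
The value 10 first appears (with n ≥ 2) at x(25).

25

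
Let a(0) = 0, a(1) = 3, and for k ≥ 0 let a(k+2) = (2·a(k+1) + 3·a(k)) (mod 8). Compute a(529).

3

We have a(0) = 0,  a(1) = 3,  a(2) = 6,  a(3) = 5,  a(4) = 4,  a(5) = 7,  a(6) = 2,  a(7) = 1,  a(8) = 0,  a(9) = 3.
Since (a(8), a(9)) = (a(0), a(1)) = (0, 3) (two consecutive terms determine the rest), the sequence is periodic with period 8.
So a(529) = a(0 + ((529-0) mod 8)) = a(1) = 3.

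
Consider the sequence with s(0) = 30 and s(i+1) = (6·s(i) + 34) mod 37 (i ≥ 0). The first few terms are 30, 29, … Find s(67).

Listing terms: s(0) = 30; s(1) = 29; s(2) = 23; s(3) = 24; s(4) = 30.
Since s(4) = s(0) = 30, the sequence is periodic with period 4.
So s(67) = s(0 + ((67-0) mod 4)) = s(3) = 24.

24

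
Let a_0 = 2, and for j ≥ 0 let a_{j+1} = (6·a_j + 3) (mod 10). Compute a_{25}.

7

a_0 = 2; a_1 = 5; a_2 = 3; a_3 = 1; a_4 = 9; a_5 = 7; a_6 = 5.
Since a_6 = a_1 = 5, the sequence is eventually periodic: after a pre-period of length 1 it cycles with period 5.
For j ≥ 1, a_j depends only on (j - 1) mod 5. (25 - 1) mod 5 = 4, so a_{25} = a_5 = 7.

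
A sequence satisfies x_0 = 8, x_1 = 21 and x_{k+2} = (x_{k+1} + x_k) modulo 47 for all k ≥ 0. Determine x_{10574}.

Computing terms: x_0 = 8, x_1 = 21, x_2 = 29, x_3 = 3, x_4 = 32, x_5 = 35, x_6 = 20, x_7 = 8, x_8 = 28, x_9 = 36, x_{10} = 17, x_{11} = 6, x_{12} = 23, x_{13} = 29, x_{14} = 5, x_{15} = 34, x_{16} = 39, x_{17} = 26, x_{18} = 18, x_{19} = 44, x_{20} = 15, x_{21} = 12, x_{22} = 27, x_{23} = 39, x_{24} = 19, x_{25} = 11, x_{26} = 30, x_{27} = 41, x_{28} = 24, x_{29} = 18, x_{30} = 42, x_{31} = 13, x_{32} = 8, x_{33} = 21.
The sequence repeats with period 32.
(10574 - 0) mod 32 = 14, so x_{10574} = x_{14} = 5.

5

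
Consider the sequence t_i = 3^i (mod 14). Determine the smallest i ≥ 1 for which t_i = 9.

t_0 = 1, t_1 = 3, t_2 = 9, t_3 = 13, t_4 = 11, t_5 = 5, t_6 = 1.
Since t_6 = t_0 = 1, the sequence is periodic with period 6.
The value 9 first appears (with i ≥ 1) at t_2.

2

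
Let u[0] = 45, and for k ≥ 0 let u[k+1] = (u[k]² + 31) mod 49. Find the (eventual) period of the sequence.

3

Listing terms: u[0] = 45, u[1] = 47, u[2] = 35, u[3] = 31, u[4] = 12, u[5] = 28, u[6] = 31.
Since u[6] = u[3] = 31, the sequence is eventually periodic: after a pre-period of length 3 it cycles with period 3.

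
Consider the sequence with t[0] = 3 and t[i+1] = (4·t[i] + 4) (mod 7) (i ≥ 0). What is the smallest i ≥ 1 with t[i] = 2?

1

We have t[0] = 3,  t[1] = 2,  t[2] = 5,  t[3] = 3.
Since t[3] = t[0] = 3, the sequence is periodic with period 3.
The value 2 first appears (with i ≥ 1) at t[1].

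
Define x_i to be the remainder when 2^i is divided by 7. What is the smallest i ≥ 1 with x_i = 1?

Listing terms: x_0 = 1,  x_1 = 2,  x_2 = 4,  x_3 = 1.
The sequence repeats with period 3.
The value 1 next appears (with i ≥ 1) at x_3.

3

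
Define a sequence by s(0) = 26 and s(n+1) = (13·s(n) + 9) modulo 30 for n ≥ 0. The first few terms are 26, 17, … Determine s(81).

17

Listing terms: s(0) = 26; s(1) = 17; s(2) = 20; s(3) = 29; s(4) = 26.
The sequence repeats with period 4.
So s(81) = s(0 + ((81-0) mod 4)) = s(1) = 17.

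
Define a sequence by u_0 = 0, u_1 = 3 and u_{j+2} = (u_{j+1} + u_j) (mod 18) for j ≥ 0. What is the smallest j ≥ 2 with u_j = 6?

We have u_0 = 0,  u_1 = 3,  u_2 = 3,  u_3 = 6,  u_4 = 9,  u_5 = 15,  u_6 = 6,  u_7 = 3,  u_8 = 9,  u_9 = 12,  u_{10} = 3,  u_{11} = 15,  u_{12} = 0,  u_{13} = 15,  u_{14} = 15,  u_{15} = 12,  u_{16} = 9,  u_{17} = 3,  u_{18} = 12,  u_{19} = 15,  u_{20} = 9,  u_{21} = 6,  u_{22} = 15,  u_{23} = 3,  u_{24} = 0,  u_{25} = 3.
The sequence repeats with period 24.
The value 6 first appears (with j ≥ 2) at u_3.

3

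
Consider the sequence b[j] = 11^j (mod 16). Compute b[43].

3

Computing terms: b[1] = 11, b[2] = 9, b[3] = 3, b[4] = 1, b[5] = 11.
Since b[5] = b[1] = 11, the sequence is periodic with period 4.
So b[43] = b[1 + ((43-1) mod 4)] = b[3] = 3.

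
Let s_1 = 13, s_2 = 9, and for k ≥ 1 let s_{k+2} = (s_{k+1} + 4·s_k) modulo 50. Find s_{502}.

We have s_1 = 13, s_2 = 9, s_3 = 11, s_4 = 47, s_5 = 41, s_6 = 29, s_7 = 43, s_8 = 9, s_9 = 31, s_{10} = 17, s_{11} = 41, s_{12} = 9, s_{13} = 23, s_{14} = 9, s_{15} = 1, s_{16} = 37, s_{17} = 41, s_{18} = 39, s_{19} = 3, s_{20} = 9, s_{21} = 21, s_{22} = 7, s_{23} = 41, s_{24} = 19, s_{25} = 33, s_{26} = 9, s_{27} = 41, s_{28} = 27, s_{29} = 41, s_{30} = 49, s_{31} = 13, s_{32} = 9.
The sequence repeats with period 30.
So s_{502} = s_{1 + ((502-1) mod 30)} = s_{22} = 7.

7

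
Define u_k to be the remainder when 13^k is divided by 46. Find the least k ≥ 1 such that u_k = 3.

We have u_0 = 1,  u_1 = 13,  u_2 = 31,  u_3 = 35,  u_4 = 41,  u_5 = 27,  u_6 = 29,  u_7 = 9,  u_8 = 25,  u_9 = 3,  u_{10} = 39,  u_{11} = 1.
The sequence repeats with period 11.
The value 3 first appears (with k ≥ 1) at u_9.

9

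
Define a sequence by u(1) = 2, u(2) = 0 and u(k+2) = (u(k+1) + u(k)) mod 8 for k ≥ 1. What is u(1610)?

0

u(1) = 2; u(2) = 0; u(3) = 2; u(4) = 2; u(5) = 4; u(6) = 6; u(7) = 2; u(8) = 0.
Since (u(7), u(8)) = (u(1), u(2)) = (2, 0) (two consecutive terms determine the rest), the sequence is periodic with period 6.
(1610 - 1) mod 6 = 1, so u(1610) = u(2) = 0.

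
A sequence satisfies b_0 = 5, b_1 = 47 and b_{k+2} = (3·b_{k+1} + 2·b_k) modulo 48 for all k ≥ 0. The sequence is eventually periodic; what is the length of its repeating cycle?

Listing terms: b_0 = 5; b_1 = 47; b_2 = 7; b_3 = 19; b_4 = 23; b_5 = 11; b_6 = 31; b_7 = 19; b_8 = 23.
Since (b_7, b_8) = (b_3, b_4) = (19, 23) (two consecutive terms determine the rest), the sequence is eventually periodic: after a pre-period of length 3 it cycles with period 4.

4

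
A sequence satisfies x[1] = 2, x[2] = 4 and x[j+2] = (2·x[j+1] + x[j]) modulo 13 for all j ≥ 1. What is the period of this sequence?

x[1] = 2,  x[2] = 4,  x[3] = 10,  x[4] = 11,  x[5] = 6,  x[6] = 10,  x[7] = 0,  x[8] = 10,  x[9] = 7,  x[10] = 11,  x[11] = 3,  x[12] = 4,  x[13] = 11,  x[14] = 0,  x[15] = 11,  x[16] = 9,  x[17] = 3,  x[18] = 2,  x[19] = 7,  x[20] = 3,  x[21] = 0,  x[22] = 3,  x[23] = 6,  x[24] = 2,  x[25] = 10,  x[26] = 9,  x[27] = 2,  x[28] = 0,  x[29] = 2,  x[30] = 4.
Since (x[29], x[30]) = (x[1], x[2]) = (2, 4) (two consecutive terms determine the rest), the sequence is periodic with period 28.

28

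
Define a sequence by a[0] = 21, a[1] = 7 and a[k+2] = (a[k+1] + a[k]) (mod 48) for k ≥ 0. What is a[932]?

36

Listing terms: a[0] = 21, a[1] = 7, a[2] = 28, a[3] = 35, a[4] = 15, a[5] = 2, a[6] = 17, a[7] = 19, a[8] = 36, a[9] = 7, a[10] = 43, a[11] = 2, a[12] = 45, a[13] = 47, a[14] = 44, a[15] = 43, a[16] = 39, a[17] = 34, a[18] = 25, a[19] = 11, a[20] = 36, a[21] = 47, a[22] = 35, a[23] = 34, a[24] = 21, a[25] = 7.
Since (a[24], a[25]) = (a[0], a[1]) = (21, 7) (two consecutive terms determine the rest), the sequence is periodic with period 24.
So a[932] = a[0 + ((932-0) mod 24)] = a[20] = 36.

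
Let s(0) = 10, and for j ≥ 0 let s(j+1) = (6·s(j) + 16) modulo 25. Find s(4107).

2

We have s(0) = 10,  s(1) = 1,  s(2) = 22,  s(3) = 23,  s(4) = 4,  s(5) = 15,  s(6) = 6,  s(7) = 2,  s(8) = 3,  s(9) = 9,  s(10) = 20,  s(11) = 11,  s(12) = 7,  s(13) = 8,  s(14) = 14,  s(15) = 0,  s(16) = 16,  s(17) = 12,  s(18) = 13,  s(19) = 19,  s(20) = 5,  s(21) = 21,  s(22) = 17,  s(23) = 18,  s(24) = 24,  s(25) = 10.
The sequence repeats with period 25.
So s(4107) = s(0 + ((4107-0) mod 25)) = s(7) = 2.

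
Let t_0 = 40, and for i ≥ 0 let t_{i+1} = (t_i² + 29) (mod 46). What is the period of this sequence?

We have t_0 = 40, t_1 = 19, t_2 = 22, t_3 = 7, t_4 = 32, t_5 = 41, t_6 = 8, t_7 = 1, t_8 = 30, t_9 = 9, t_{10} = 18, t_{11} = 31, t_{12} = 24, t_{13} = 7.
Since t_{13} = t_3 = 7, the sequence is eventually periodic: after a pre-period of length 3 it cycles with period 10.

10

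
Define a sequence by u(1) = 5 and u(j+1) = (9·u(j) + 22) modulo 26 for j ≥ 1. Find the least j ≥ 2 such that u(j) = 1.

Listing terms: u(1) = 5; u(2) = 15; u(3) = 1; u(4) = 5.
The sequence repeats with period 3.
The value 1 first appears (with j ≥ 2) at u(3).

3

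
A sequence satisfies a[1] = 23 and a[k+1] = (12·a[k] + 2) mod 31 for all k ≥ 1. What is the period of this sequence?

30

a[1] = 23, a[2] = 30, a[3] = 21, a[4] = 6, a[5] = 12, a[6] = 22, a[7] = 18, a[8] = 1, a[9] = 14, a[10] = 15, a[11] = 27, a[12] = 16, a[13] = 8, a[14] = 5, a[15] = 0, a[16] = 2, a[17] = 26, a[18] = 4, a[19] = 19, a[20] = 13, a[21] = 3, a[22] = 7, a[23] = 24, a[24] = 11, a[25] = 10, a[26] = 29, a[27] = 9, a[28] = 17, a[29] = 20, a[30] = 25, a[31] = 23.
The sequence repeats with period 30.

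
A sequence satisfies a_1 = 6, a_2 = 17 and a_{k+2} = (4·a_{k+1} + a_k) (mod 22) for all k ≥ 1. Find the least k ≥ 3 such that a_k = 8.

Computing terms: a_1 = 6, a_2 = 17, a_3 = 8, a_4 = 5, a_5 = 6, a_6 = 7, a_7 = 12, a_8 = 11, a_9 = 12, a_{10} = 15, a_{11} = 6, a_{12} = 17.
Since (a_{11}, a_{12}) = (a_1, a_2) = (6, 17) (two consecutive terms determine the rest), the sequence is periodic with period 10.
The value 8 first appears (with k ≥ 3) at a_3.

3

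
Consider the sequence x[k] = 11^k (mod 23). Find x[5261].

20

x[0] = 1; x[1] = 11; x[2] = 6; x[3] = 20; x[4] = 13; x[5] = 5; x[6] = 9; x[7] = 7; x[8] = 8; x[9] = 19; x[10] = 2; x[11] = 22; x[12] = 12; x[13] = 17; x[14] = 3; x[15] = 10; x[16] = 18; x[17] = 14; x[18] = 16; x[19] = 15; x[20] = 4; x[21] = 21; x[22] = 1.
Since x[22] = x[0] = 1, the sequence is periodic with period 22.
So x[5261] = x[0 + ((5261-0) mod 22)] = x[3] = 20.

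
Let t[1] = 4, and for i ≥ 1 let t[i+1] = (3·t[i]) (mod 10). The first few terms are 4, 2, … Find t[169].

We have t[1] = 4, t[2] = 2, t[3] = 6, t[4] = 8, t[5] = 4.
Since t[5] = t[1] = 4, the sequence is periodic with period 4.
So t[169] = t[1 + ((169-1) mod 4)] = t[1] = 4.

4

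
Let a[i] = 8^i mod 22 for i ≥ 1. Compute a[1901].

We have a[1] = 8; a[2] = 20; a[3] = 6; a[4] = 4; a[5] = 10; a[6] = 14; a[7] = 2; a[8] = 16; a[9] = 18; a[10] = 12; a[11] = 8.
The sequence repeats with period 10.
So a[1901] = a[1 + ((1901-1) mod 10)] = a[1] = 8.

8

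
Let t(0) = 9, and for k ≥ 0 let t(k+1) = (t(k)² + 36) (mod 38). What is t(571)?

Computing terms: t(0) = 9,  t(1) = 3,  t(2) = 7,  t(3) = 9.
Since t(3) = t(0) = 9, the sequence is periodic with period 3.
So t(571) = t(0 + ((571-0) mod 3)) = t(1) = 3.

3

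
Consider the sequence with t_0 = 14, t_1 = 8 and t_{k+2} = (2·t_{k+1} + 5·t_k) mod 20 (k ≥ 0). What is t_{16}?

We have t_0 = 14; t_1 = 8; t_2 = 6; t_3 = 12; t_4 = 14; t_5 = 8.
The sequence repeats with period 4.
So t_{16} = t_{0 + ((16-0) mod 4)} = t_0 = 14.

14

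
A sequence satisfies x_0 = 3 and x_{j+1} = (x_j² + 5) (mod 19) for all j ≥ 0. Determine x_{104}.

x_0 = 3; x_1 = 14; x_2 = 11; x_3 = 12; x_4 = 16; x_5 = 14.
Since x_5 = x_1 = 14, the sequence is eventually periodic: after a pre-period of length 1 it cycles with period 4.
For j ≥ 1, x_j depends only on (j - 1) mod 4. (104 - 1) mod 4 = 3, so x_{104} = x_4 = 16.

16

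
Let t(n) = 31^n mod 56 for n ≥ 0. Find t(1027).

31

t(0) = 1,  t(1) = 31,  t(2) = 9,  t(3) = 55,  t(4) = 25,  t(5) = 47,  t(6) = 1.
The sequence repeats with period 6.
(1027 - 0) mod 6 = 1, so t(1027) = t(1) = 31.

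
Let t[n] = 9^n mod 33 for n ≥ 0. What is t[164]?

27

We have t[0] = 1; t[1] = 9; t[2] = 15; t[3] = 3; t[4] = 27; t[5] = 12; t[6] = 9.
Since t[6] = t[1] = 9, the sequence is eventually periodic: after a pre-period of length 1 it cycles with period 5.
For n ≥ 1, t[n] depends only on (n - 1) mod 5. (164 - 1) mod 5 = 3, so t[164] = t[4] = 27.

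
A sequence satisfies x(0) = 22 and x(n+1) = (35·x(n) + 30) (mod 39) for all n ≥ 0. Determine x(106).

Computing terms: x(0) = 22,  x(1) = 20,  x(2) = 28,  x(3) = 35,  x(4) = 7,  x(5) = 2,  x(6) = 22.
The sequence repeats with period 6.
(106 - 0) mod 6 = 4, so x(106) = x(4) = 7.

7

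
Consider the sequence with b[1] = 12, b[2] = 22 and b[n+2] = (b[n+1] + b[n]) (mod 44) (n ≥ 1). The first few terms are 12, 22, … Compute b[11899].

Computing terms: b[1] = 12,  b[2] = 22,  b[3] = 34,  b[4] = 12,  b[5] = 2,  b[6] = 14,  b[7] = 16,  b[8] = 30,  b[9] = 2,  b[10] = 32,  b[11] = 34,  b[12] = 22,  b[13] = 12,  b[14] = 34,  b[15] = 2,  b[16] = 36,  b[17] = 38,  b[18] = 30,  b[19] = 24,  b[20] = 10,  b[21] = 34,  b[22] = 0,  b[23] = 34,  b[24] = 34,  b[25] = 24,  b[26] = 14,  b[27] = 38,  b[28] = 8,  b[29] = 2,  b[30] = 10,  b[31] = 12,  b[32] = 22.
Since (b[31], b[32]) = (b[1], b[2]) = (12, 22) (two consecutive terms determine the rest), the sequence is periodic with period 30.
So b[11899] = b[1 + ((11899-1) mod 30)] = b[19] = 24.

24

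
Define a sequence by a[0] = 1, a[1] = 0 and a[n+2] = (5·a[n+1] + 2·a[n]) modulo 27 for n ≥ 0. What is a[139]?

We have a[0] = 1, a[1] = 0, a[2] = 2, a[3] = 10, a[4] = 0, a[5] = 20, a[6] = 19, a[7] = 0, a[8] = 11, a[9] = 1, a[10] = 0.
Since (a[9], a[10]) = (a[0], a[1]) = (1, 0) (two consecutive terms determine the rest), the sequence is periodic with period 9.
So a[139] = a[0 + ((139-0) mod 9)] = a[4] = 0.

0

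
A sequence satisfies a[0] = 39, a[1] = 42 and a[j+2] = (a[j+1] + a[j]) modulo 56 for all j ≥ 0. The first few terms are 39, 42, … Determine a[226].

4

We have a[0] = 39,  a[1] = 42,  a[2] = 25,  a[3] = 11,  a[4] = 36,  a[5] = 47,  a[6] = 27,  a[7] = 18,  a[8] = 45,  a[9] = 7,  a[10] = 52,  a[11] = 3,  a[12] = 55,  a[13] = 2,  a[14] = 1,  a[15] = 3,  a[16] = 4,  a[17] = 7,  a[18] = 11,  a[19] = 18,  a[20] = 29,  a[21] = 47,  a[22] = 20,  a[23] = 11,  a[24] = 31,  a[25] = 42,  a[26] = 17,  a[27] = 3,  a[28] = 20,  a[29] = 23,  a[30] = 43,  a[31] = 10,  a[32] = 53,  a[33] = 7,  a[34] = 4,  a[35] = 11,  a[36] = 15,  a[37] = 26,  a[38] = 41,  a[39] = 11,  a[40] = 52,  a[41] = 7,  a[42] = 3,  a[43] = 10,  a[44] = 13,  a[45] = 23,  a[46] = 36,  a[47] = 3,  a[48] = 39,  a[49] = 42.
Since (a[48], a[49]) = (a[0], a[1]) = (39, 42) (two consecutive terms determine the rest), the sequence is periodic with period 48.
So a[226] = a[0 + ((226-0) mod 48)] = a[34] = 4.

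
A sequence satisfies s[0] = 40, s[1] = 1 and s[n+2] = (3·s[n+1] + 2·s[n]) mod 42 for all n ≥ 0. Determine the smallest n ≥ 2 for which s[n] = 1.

Computing terms: s[0] = 40, s[1] = 1, s[2] = 41, s[3] = 41, s[4] = 37, s[5] = 25, s[6] = 23, s[7] = 35, s[8] = 25, s[9] = 19, s[10] = 23, s[11] = 23, s[12] = 31, s[13] = 13, s[14] = 17, s[15] = 35, s[16] = 13, s[17] = 25, s[18] = 17, s[19] = 17, s[20] = 1, s[21] = 37, s[22] = 29, s[23] = 35, s[24] = 37, s[25] = 13, s[26] = 29, s[27] = 29, s[28] = 19, s[29] = 31, s[30] = 5, s[31] = 35, s[32] = 31, s[33] = 37, s[34] = 5, s[35] = 5, s[36] = 25, s[37] = 1, s[38] = 11, s[39] = 35, s[40] = 1, s[41] = 31, s[42] = 11, s[43] = 11, s[44] = 13, s[45] = 19, s[46] = 41, s[47] = 35, s[48] = 19, s[49] = 1, s[50] = 41.
Since (s[49], s[50]) = (s[1], s[2]) = (1, 41) (two consecutive terms determine the rest), the sequence is eventually periodic: after a pre-period of length 1 it cycles with period 48.
The value 1 first appears (with n ≥ 2) at s[20].

20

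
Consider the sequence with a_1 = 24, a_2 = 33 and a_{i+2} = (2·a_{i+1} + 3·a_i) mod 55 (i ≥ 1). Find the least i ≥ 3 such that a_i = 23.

14

Listing terms: a_1 = 24, a_2 = 33, a_3 = 28, a_4 = 45, a_5 = 9, a_6 = 43, a_7 = 3, a_8 = 25, a_9 = 4, a_{10} = 28, a_{11} = 13, a_{12} = 0, a_{13} = 39, a_{14} = 23, a_{15} = 53, a_{16} = 10, a_{17} = 14, a_{18} = 3, a_{19} = 48, a_{20} = 50, a_{21} = 24, a_{22} = 33.
The sequence repeats with period 20.
The value 23 first appears (with i ≥ 3) at a_{14}.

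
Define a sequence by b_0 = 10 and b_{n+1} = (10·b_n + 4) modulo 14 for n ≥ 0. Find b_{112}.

4

b_0 = 10, b_1 = 6, b_2 = 8, b_3 = 0, b_4 = 4, b_5 = 2, b_6 = 10.
Since b_6 = b_0 = 10, the sequence is periodic with period 6.
So b_{112} = b_{0 + ((112-0) mod 6)} = b_4 = 4.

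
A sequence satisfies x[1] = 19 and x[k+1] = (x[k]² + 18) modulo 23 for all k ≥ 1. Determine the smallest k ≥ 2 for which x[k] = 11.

Listing terms: x[1] = 19; x[2] = 11; x[3] = 1; x[4] = 19.
The sequence repeats with period 3.
The value 11 first appears (with k ≥ 2) at x[2].

2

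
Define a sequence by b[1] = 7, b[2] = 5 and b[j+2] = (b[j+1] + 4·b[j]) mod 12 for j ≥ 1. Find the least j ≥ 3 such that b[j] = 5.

4

We have b[1] = 7,  b[2] = 5,  b[3] = 9,  b[4] = 5,  b[5] = 5,  b[6] = 1,  b[7] = 9,  b[8] = 1,  b[9] = 1,  b[10] = 5,  b[11] = 9.
Since (b[10], b[11]) = (b[2], b[3]) = (5, 9) (two consecutive terms determine the rest), the sequence is eventually periodic: after a pre-period of length 1 it cycles with period 8.
The value 5 first appears (with j ≥ 3) at b[4].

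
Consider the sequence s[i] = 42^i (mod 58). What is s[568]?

Listing terms: s[0] = 1; s[1] = 42; s[2] = 24; s[3] = 22; s[4] = 54; s[5] = 6; s[6] = 20; s[7] = 28; s[8] = 16; s[9] = 34; s[10] = 36; s[11] = 4; s[12] = 52; s[13] = 38; s[14] = 30; s[15] = 42.
Since s[15] = s[1] = 42, the sequence is eventually periodic: after a pre-period of length 1 it cycles with period 14.
For i ≥ 1, s[i] depends only on (i - 1) mod 14. (568 - 1) mod 14 = 7, so s[568] = s[8] = 16.

16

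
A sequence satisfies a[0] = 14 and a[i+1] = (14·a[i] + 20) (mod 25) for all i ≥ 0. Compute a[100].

Listing terms: a[0] = 14, a[1] = 16, a[2] = 19, a[3] = 11, a[4] = 24, a[5] = 6, a[6] = 4, a[7] = 1, a[8] = 9, a[9] = 21, a[10] = 14.
Since a[10] = a[0] = 14, the sequence is periodic with period 10.
So a[100] = a[0 + ((100-0) mod 10)] = a[0] = 14.

14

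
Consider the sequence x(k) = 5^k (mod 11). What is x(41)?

5

x(1) = 5; x(2) = 3; x(3) = 4; x(4) = 9; x(5) = 1; x(6) = 5.
Since x(6) = x(1) = 5, the sequence is periodic with period 5.
So x(41) = x(1 + ((41-1) mod 5)) = x(1) = 5.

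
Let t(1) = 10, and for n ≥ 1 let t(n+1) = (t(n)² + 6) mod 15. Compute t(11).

1

Computing terms: t(1) = 10; t(2) = 1; t(3) = 7; t(4) = 10.
Since t(4) = t(1) = 10, the sequence is periodic with period 3.
So t(11) = t(1 + ((11-1) mod 3)) = t(2) = 1.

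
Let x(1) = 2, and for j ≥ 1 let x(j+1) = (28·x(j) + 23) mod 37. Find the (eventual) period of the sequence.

x(1) = 2, x(2) = 5, x(3) = 15, x(4) = 36, x(5) = 32, x(6) = 31, x(7) = 3, x(8) = 33, x(9) = 22, x(10) = 10, x(11) = 7, x(12) = 34, x(13) = 13, x(14) = 17, x(15) = 18, x(16) = 9, x(17) = 16, x(18) = 27, x(19) = 2.
The sequence repeats with period 18.

18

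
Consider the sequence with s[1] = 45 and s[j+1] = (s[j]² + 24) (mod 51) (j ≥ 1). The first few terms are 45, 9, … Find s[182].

Computing terms: s[1] = 45, s[2] = 9, s[3] = 3, s[4] = 33, s[5] = 42, s[6] = 3.
Since s[6] = s[3] = 3, the sequence is eventually periodic: after a pre-period of length 2 it cycles with period 3.
For j ≥ 3, s[j] depends only on (j - 3) mod 3. (182 - 3) mod 3 = 2, so s[182] = s[5] = 42.

42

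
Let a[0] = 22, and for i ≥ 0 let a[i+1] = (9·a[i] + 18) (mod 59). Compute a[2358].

Listing terms: a[0] = 22,  a[1] = 39,  a[2] = 15,  a[3] = 35,  a[4] = 38,  a[5] = 6,  a[6] = 13,  a[7] = 17,  a[8] = 53,  a[9] = 23,  a[10] = 48,  a[11] = 37,  a[12] = 56,  a[13] = 50,  a[14] = 55,  a[15] = 41,  a[16] = 33,  a[17] = 20,  a[18] = 21,  a[19] = 30,  a[20] = 52,  a[21] = 14,  a[22] = 26,  a[23] = 16,  a[24] = 44,  a[25] = 1,  a[26] = 27,  a[27] = 25,  a[28] = 7,  a[29] = 22.
The sequence repeats with period 29.
(2358 - 0) mod 29 = 9, so a[2358] = a[9] = 23.

23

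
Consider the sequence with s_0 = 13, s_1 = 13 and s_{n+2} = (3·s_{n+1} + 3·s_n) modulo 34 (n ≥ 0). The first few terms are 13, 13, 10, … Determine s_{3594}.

We have s_0 = 13, s_1 = 13, s_2 = 10, s_3 = 1, s_4 = 33, s_5 = 0, s_6 = 31, s_7 = 25, s_8 = 32, s_9 = 1, s_{10} = 31, s_{11} = 28, s_{12} = 7, s_{13} = 3, s_{14} = 30, s_{15} = 31, s_{16} = 13, s_{17} = 30, s_{18} = 27, s_{19} = 1, s_{20} = 16, s_{21} = 17, s_{22} = 31, s_{23} = 8, s_{24} = 15, s_{25} = 1, s_{26} = 14, s_{27} = 11, s_{28} = 7, s_{29} = 20, s_{30} = 13, s_{31} = 31, s_{32} = 30, s_{33} = 13, s_{34} = 27, s_{35} = 18, s_{36} = 33, s_{37} = 17, s_{38} = 14, s_{39} = 25, s_{40} = 15, s_{41} = 18, s_{42} = 31, s_{43} = 11, s_{44} = 24, s_{45} = 3, s_{46} = 13, s_{47} = 14, s_{48} = 13, s_{49} = 13.
Since (s_{48}, s_{49}) = (s_0, s_1) = (13, 13) (two consecutive terms determine the rest), the sequence is periodic with period 48.
(3594 - 0) mod 48 = 42, so s_{3594} = s_{42} = 31.

31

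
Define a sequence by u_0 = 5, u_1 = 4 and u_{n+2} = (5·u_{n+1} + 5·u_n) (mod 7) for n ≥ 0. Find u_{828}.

2

Listing terms: u_0 = 5, u_1 = 4, u_2 = 3, u_3 = 0, u_4 = 1, u_5 = 5, u_6 = 2, u_7 = 0, u_8 = 3, u_9 = 1, u_{10} = 6, u_{11} = 0, u_{12} = 2, u_{13} = 3, u_{14} = 4, u_{15} = 0, u_{16} = 6, u_{17} = 2, u_{18} = 5, u_{19} = 0, u_{20} = 4, u_{21} = 6, u_{22} = 1, u_{23} = 0, u_{24} = 5, u_{25} = 4.
Since (u_{24}, u_{25}) = (u_0, u_1) = (5, 4) (two consecutive terms determine the rest), the sequence is periodic with period 24.
(828 - 0) mod 24 = 12, so u_{828} = u_{12} = 2.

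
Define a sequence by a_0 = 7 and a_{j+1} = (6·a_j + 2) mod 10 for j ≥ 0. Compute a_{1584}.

0

a_0 = 7; a_1 = 4; a_2 = 6; a_3 = 8; a_4 = 0; a_5 = 2; a_6 = 4.
Since a_6 = a_1 = 4, the sequence is eventually periodic: after a pre-period of length 1 it cycles with period 5.
For j ≥ 1, a_j depends only on (j - 1) mod 5. (1584 - 1) mod 5 = 3, so a_{1584} = a_4 = 0.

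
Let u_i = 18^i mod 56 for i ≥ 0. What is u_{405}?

u_0 = 1,  u_1 = 18,  u_2 = 44,  u_3 = 8,  u_4 = 32,  u_5 = 16,  u_6 = 8.
Since u_6 = u_3 = 8, the sequence is eventually periodic: after a pre-period of length 3 it cycles with period 3.
For i ≥ 3, u_i depends only on (i - 3) mod 3. (405 - 3) mod 3 = 0, so u_{405} = u_3 = 8.

8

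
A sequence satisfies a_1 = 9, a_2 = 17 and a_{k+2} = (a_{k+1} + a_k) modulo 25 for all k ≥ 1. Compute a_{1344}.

We have a_1 = 9; a_2 = 17; a_3 = 1; a_4 = 18; a_5 = 19; a_6 = 12; a_7 = 6; a_8 = 18; a_9 = 24; a_{10} = 17; a_{11} = 16; a_{12} = 8; a_{13} = 24; a_{14} = 7; a_{15} = 6; a_{16} = 13; a_{17} = 19; a_{18} = 7; a_{19} = 1; a_{20} = 8; a_{21} = 9; a_{22} = 17.
Since (a_{21}, a_{22}) = (a_1, a_2) = (9, 17) (two consecutive terms determine the rest), the sequence is periodic with period 20.
So a_{1344} = a_{1 + ((1344-1) mod 20)} = a_4 = 18.

18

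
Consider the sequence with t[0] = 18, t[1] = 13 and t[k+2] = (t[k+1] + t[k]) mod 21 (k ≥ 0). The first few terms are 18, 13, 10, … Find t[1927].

t[0] = 18,  t[1] = 13,  t[2] = 10,  t[3] = 2,  t[4] = 12,  t[5] = 14,  t[6] = 5,  t[7] = 19,  t[8] = 3,  t[9] = 1,  t[10] = 4,  t[11] = 5,  t[12] = 9,  t[13] = 14,  t[14] = 2,  t[15] = 16,  t[16] = 18,  t[17] = 13.
Since (t[16], t[17]) = (t[0], t[1]) = (18, 13) (two consecutive terms determine the rest), the sequence is periodic with period 16.
(1927 - 0) mod 16 = 7, so t[1927] = t[7] = 19.

19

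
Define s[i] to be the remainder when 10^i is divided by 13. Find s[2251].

10

s[1] = 10,  s[2] = 9,  s[3] = 12,  s[4] = 3,  s[5] = 4,  s[6] = 1,  s[7] = 10.
Since s[7] = s[1] = 10, the sequence is periodic with period 6.
So s[2251] = s[1 + ((2251-1) mod 6)] = s[1] = 10.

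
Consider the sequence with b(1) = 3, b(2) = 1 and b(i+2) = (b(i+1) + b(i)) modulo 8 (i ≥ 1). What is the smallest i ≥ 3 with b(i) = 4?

We have b(1) = 3, b(2) = 1, b(3) = 4, b(4) = 5, b(5) = 1, b(6) = 6, b(7) = 7, b(8) = 5, b(9) = 4, b(10) = 1, b(11) = 5, b(12) = 6, b(13) = 3, b(14) = 1.
Since (b(13), b(14)) = (b(1), b(2)) = (3, 1) (two consecutive terms determine the rest), the sequence is periodic with period 12.
The value 4 first appears (with i ≥ 3) at b(3).

3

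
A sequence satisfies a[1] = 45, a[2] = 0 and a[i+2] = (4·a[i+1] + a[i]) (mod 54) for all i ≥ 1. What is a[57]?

45

Computing terms: a[1] = 45, a[2] = 0, a[3] = 45, a[4] = 18, a[5] = 9, a[6] = 0, a[7] = 9, a[8] = 36, a[9] = 45, a[10] = 0.
The sequence repeats with period 8.
So a[57] = a[1 + ((57-1) mod 8)] = a[1] = 45.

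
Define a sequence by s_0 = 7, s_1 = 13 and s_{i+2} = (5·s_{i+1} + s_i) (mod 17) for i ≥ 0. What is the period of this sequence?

36

Computing terms: s_0 = 7, s_1 = 13, s_2 = 4, s_3 = 16, s_4 = 16, s_5 = 11, s_6 = 3, s_7 = 9, s_8 = 14, s_9 = 11, s_{10} = 1, s_{11} = 16, s_{12} = 13, s_{13} = 13, s_{14} = 10, s_{15} = 12, s_{16} = 2, s_{17} = 5, s_{18} = 10, s_{19} = 4, s_{20} = 13, s_{21} = 1, s_{22} = 1, s_{23} = 6, s_{24} = 14, s_{25} = 8, s_{26} = 3, s_{27} = 6, s_{28} = 16, s_{29} = 1, s_{30} = 4, s_{31} = 4, s_{32} = 7, s_{33} = 5, s_{34} = 15, s_{35} = 12, s_{36} = 7, s_{37} = 13.
The sequence repeats with period 36.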